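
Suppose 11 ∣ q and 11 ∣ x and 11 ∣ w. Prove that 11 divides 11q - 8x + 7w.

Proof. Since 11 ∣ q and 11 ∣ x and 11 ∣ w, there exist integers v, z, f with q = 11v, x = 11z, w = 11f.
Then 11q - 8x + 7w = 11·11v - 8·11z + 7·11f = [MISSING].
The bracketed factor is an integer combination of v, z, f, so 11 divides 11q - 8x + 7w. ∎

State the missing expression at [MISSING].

11(7f + 11v - 8z)

Pull the common 11 out of every term: 11·11v - 8·11z + 7·11f = 11(7f + 11v - 8z).
7f + 11v - 8z is an integer, which exhibits the divisibility.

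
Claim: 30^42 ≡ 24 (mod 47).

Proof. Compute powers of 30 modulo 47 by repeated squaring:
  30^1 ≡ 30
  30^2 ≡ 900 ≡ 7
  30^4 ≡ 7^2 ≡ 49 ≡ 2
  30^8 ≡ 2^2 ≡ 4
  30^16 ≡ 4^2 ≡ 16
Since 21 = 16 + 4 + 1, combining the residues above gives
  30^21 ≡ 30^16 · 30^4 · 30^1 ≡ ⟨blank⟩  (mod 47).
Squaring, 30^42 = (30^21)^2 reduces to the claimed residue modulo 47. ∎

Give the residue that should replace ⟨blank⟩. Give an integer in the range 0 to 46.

30^16 · 30^4 · 30^1 ≡ 16 · 2 · 30 = 960.
960 mod 47 = 20, so 30^21 ≡ 20 (mod 47).

20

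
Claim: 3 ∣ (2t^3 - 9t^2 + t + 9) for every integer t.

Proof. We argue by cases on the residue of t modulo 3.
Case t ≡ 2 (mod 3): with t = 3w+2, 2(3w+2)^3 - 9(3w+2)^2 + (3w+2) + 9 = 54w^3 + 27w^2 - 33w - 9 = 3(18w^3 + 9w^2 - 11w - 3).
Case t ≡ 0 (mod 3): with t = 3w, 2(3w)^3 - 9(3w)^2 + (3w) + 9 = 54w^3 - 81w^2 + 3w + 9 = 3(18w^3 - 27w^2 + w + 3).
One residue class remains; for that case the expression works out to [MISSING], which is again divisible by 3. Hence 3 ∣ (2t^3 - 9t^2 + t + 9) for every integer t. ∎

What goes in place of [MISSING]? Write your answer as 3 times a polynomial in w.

3(18w^3 - 9w^2 - 11w + 1)

The residues treated are {2, 0}, so the missing case is t ≡ 1 (mod 3); write t = 3w+1.
Then 2(3w+1)^3 - 9(3w+1)^2 + (3w+1) + 9 = 54w^3 - 27w^2 - 33w + 3 = 3(18w^3 - 9w^2 - 11w + 1).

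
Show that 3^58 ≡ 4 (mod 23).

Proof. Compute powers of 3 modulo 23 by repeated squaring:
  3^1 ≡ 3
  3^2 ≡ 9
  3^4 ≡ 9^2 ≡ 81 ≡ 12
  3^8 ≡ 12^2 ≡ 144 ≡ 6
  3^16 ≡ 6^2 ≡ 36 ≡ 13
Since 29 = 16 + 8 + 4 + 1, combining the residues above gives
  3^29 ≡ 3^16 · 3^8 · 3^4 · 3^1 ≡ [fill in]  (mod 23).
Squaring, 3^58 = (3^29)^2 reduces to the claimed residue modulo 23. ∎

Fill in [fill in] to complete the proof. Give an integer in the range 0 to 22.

2

3^16 · 3^8 · 3^4 · 3^1 ≡ 13 · 6 · 12 · 3 = 2808.
2808 mod 23 = 2, so 3^29 ≡ 2 (mod 23).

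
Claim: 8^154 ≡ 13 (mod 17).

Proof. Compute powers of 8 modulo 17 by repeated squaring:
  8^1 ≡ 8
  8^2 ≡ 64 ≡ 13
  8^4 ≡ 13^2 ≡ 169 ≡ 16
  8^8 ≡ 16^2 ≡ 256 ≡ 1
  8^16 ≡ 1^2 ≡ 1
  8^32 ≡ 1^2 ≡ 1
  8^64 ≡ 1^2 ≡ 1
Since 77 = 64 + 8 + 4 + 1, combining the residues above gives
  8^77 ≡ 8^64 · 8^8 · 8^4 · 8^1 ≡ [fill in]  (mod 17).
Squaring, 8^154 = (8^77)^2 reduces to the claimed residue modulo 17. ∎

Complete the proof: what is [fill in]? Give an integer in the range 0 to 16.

8^64 · 8^8 · 8^4 · 8^1 ≡ 1 · 1 · 16 · 8 = 128.
128 mod 17 = 9, so 8^77 ≡ 9 (mod 17).

9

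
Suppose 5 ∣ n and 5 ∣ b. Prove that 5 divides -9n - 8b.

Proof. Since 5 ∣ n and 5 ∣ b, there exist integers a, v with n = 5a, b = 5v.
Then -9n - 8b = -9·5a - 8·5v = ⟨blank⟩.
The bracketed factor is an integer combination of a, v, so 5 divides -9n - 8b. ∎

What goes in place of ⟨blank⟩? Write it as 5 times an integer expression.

Pull the common 5 out of every term: -9·5a - 8·5v = 5(-9a - 8v).
-9a - 8v is an integer, which exhibits the divisibility.

5(-9a - 8v)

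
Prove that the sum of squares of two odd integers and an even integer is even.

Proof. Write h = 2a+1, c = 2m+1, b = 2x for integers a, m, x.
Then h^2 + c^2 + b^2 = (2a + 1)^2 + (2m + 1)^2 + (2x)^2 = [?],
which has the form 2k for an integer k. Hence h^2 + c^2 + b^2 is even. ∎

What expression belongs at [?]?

(2a + 1)^2 + (2m + 1)^2 + (2x)^2 = 4a^2 + 4a + 4m^2 + 4m + 4x^2 + 2
= 2(2a^2 + 2a + 2m^2 + 2m + 2x^2 + 1).
Since 2a^2 + 2a + 2m^2 + 2m + 2x^2 + 1 is an integer, the sum of squares is of the form 2k for an integer k.

2(2a^2 + 2a + 2m^2 + 2m + 2x^2 + 1)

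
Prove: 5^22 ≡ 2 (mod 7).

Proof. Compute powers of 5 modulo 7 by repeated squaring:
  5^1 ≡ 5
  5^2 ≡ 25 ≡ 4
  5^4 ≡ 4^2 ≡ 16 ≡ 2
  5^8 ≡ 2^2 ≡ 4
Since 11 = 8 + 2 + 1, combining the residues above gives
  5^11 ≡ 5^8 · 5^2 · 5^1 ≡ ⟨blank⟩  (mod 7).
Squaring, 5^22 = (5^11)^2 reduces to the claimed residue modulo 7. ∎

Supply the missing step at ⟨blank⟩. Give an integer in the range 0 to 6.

5^8 · 5^2 · 5^1 ≡ 4 · 4 · 5 = 80.
80 mod 7 = 3, so 5^11 ≡ 3 (mod 7).

3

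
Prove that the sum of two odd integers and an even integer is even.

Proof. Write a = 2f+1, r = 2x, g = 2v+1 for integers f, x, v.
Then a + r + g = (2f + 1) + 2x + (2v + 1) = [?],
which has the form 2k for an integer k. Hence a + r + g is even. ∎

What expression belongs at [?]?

2(f + v + x + 1)

Expanding: (2f + 1) + 2x + (2v + 1) = 2f + 2v + 2x + 2.
Every term is even; pulling out the factor of 2 gives 2(f + v + x + 1).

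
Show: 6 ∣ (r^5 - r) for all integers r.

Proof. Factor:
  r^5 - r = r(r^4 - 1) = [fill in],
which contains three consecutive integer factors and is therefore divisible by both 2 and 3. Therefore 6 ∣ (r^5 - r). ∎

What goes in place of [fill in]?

r^4 - 1 = (r^2 - 1)(r^2 + 1), and r^2 - 1 = (r-1)(r+1).
So r(r^4 - 1) = (r - 1)r(r + 1)(r^2 + 1).

(r - 1)r(r + 1)(r^2 + 1)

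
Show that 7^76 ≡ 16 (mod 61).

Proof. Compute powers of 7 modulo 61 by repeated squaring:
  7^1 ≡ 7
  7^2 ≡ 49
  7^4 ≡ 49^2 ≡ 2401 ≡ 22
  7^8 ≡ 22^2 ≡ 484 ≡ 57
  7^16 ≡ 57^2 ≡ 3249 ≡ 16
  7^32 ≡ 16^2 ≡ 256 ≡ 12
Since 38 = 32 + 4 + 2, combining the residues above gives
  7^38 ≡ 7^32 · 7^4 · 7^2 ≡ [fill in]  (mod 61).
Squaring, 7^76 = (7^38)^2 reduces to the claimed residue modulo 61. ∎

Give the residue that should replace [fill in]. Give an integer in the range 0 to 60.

4

Multiply the listed residues: 12 · 22 · 49 = 264 → 12936.
Reducing modulo 61: 12936 = 212·61 + 4, so 7^38 ≡ 4.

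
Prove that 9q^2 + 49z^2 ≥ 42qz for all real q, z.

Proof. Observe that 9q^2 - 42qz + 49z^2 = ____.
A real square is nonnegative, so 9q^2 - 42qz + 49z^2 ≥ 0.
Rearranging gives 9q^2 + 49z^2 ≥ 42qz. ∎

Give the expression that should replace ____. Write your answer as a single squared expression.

9q^2 - 42qz + 49z^2 is a perfect-square trinomial: the outer terms are (3q)^2 and (7z)^2, and the cross term is -2·3q·7z.
So 9q^2 - 42qz + 49z^2 = (3q - 7z)^2 ≥ 0.

(3q - 7z)^2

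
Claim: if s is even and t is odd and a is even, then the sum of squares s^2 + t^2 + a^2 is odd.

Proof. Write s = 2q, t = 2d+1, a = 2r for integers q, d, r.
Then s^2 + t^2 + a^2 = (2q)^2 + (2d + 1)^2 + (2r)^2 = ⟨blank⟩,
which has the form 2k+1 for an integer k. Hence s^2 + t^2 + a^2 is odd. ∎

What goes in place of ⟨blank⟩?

(2q)^2 + (2d + 1)^2 + (2r)^2 = 4d^2 + 4d + 4q^2 + 4r^2 + 1
= 2(2d^2 + 2d + 2q^2 + 2r^2) + 1.
Since 2d^2 + 2d + 2q^2 + 2r^2 is an integer, the sum of squares is of the form 2k+1 for an integer k.

2(2d^2 + 2d + 2q^2 + 2r^2) + 1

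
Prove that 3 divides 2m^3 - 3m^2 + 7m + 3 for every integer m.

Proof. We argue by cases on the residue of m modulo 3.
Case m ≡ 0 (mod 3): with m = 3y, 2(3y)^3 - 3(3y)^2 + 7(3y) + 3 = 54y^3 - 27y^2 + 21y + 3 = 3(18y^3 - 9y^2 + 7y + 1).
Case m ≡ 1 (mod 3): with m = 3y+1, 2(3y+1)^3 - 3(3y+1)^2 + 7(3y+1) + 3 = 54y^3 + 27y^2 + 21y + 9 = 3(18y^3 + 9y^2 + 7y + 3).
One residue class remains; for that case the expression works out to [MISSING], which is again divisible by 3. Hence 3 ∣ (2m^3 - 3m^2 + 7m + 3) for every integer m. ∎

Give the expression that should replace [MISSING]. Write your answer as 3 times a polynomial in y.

Only m ≡ 2 (mod 3) is unaccounted for. Put m = 3y+2:
2(3y+2)^3 - 3(3y+2)^2 + 7(3y+2) + 3 expands to 54y^3 + 81y^2 + 57y + 21,
and factoring out 3 leaves 3(18y^3 + 27y^2 + 19y + 7).

3(18y^3 + 27y^2 + 19y + 7)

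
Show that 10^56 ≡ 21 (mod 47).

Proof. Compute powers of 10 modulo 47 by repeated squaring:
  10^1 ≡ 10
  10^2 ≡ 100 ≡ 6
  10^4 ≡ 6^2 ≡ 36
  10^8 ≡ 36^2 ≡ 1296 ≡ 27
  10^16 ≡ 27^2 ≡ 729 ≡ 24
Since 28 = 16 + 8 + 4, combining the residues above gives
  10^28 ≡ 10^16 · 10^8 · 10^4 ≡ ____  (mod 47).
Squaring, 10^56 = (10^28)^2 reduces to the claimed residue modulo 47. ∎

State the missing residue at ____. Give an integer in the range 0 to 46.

10^16 · 10^8 · 10^4 ≡ 24 · 27 · 36 = 23328.
23328 mod 47 = 16, so 10^28 ≡ 16 (mod 47).

16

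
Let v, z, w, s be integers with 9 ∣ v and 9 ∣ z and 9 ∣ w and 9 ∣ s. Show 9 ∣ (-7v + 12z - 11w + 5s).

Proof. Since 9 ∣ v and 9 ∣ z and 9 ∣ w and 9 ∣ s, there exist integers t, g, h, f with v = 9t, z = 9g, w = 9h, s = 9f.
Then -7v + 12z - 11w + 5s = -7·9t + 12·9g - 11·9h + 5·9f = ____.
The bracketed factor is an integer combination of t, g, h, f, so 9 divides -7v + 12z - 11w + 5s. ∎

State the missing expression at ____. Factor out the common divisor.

9(5f + 12g - 11h - 7t)

Pull the common 9 out of every term: -7·9t + 12·9g - 11·9h + 5·9f = 9(5f + 12g - 11h - 7t).
5f + 12g - 11h - 7t is an integer, which exhibits the divisibility.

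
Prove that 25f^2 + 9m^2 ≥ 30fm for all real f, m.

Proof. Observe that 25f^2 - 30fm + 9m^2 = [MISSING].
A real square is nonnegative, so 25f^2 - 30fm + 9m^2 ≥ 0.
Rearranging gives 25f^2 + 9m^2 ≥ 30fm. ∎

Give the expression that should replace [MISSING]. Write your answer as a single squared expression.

The leading and trailing coefficients are 5^2 and 3^2, and 30 = 2·5·3, so the trinomial is (5f - 3m)^2.
Hence 25f^2 - 30fm + 9m^2 ≥ 0.

(5f - 3m)^2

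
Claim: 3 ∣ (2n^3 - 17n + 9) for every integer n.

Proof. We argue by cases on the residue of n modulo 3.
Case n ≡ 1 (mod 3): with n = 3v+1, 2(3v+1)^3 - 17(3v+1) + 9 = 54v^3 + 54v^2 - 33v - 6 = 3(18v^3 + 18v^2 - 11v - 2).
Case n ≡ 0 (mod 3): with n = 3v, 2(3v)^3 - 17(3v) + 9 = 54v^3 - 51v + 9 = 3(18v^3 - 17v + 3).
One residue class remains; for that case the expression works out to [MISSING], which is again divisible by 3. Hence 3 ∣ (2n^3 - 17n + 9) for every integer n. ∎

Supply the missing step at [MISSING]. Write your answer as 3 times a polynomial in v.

3(18v^3 + 36v^2 + 7v - 3)

Only n ≡ 2 (mod 3) is unaccounted for. Put n = 3v+2:
2(3v+2)^3 - 17(3v+2) + 9 expands to 54v^3 + 108v^2 + 21v - 9,
and factoring out 3 leaves 3(18v^3 + 36v^2 + 7v - 3).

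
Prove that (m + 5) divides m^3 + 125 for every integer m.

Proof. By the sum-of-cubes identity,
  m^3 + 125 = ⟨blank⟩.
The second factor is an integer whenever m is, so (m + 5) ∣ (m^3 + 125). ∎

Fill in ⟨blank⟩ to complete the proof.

(m + 5)(m^2 - 5m + 25)

a^3 + b^3 = (a + b)(a^2 - ab + b^2). With a = m, b = 5:
m^3 + 125 = (m + 5)(m^2 - 5m + 25).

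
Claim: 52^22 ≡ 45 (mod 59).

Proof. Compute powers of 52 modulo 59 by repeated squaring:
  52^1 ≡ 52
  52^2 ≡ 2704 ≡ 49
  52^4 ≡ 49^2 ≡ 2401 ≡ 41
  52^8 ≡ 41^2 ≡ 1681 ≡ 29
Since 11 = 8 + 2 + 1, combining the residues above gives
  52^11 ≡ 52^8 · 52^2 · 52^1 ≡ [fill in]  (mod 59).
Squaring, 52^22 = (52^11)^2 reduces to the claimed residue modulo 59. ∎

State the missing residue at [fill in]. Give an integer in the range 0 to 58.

52^8 · 52^2 · 52^1 ≡ 29 · 49 · 52 = 73892.
73892 mod 59 = 24, so 52^11 ≡ 24 (mod 59).

24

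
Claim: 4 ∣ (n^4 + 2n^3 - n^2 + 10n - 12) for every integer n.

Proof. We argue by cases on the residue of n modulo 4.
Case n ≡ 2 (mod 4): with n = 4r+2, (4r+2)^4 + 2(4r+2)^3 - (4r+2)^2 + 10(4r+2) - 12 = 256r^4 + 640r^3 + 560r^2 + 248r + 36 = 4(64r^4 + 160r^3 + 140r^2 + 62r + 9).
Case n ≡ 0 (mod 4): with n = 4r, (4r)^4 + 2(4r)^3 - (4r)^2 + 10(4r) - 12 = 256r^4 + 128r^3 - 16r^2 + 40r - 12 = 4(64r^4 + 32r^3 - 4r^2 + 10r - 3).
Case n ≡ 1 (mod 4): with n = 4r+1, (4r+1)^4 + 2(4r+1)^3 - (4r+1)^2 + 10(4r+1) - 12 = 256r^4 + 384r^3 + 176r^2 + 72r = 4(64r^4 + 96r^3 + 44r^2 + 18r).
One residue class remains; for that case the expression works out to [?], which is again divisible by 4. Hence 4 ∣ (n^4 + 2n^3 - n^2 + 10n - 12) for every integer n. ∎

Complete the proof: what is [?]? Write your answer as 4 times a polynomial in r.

The residues treated are {2, 0, 1}, so the missing case is n ≡ 3 (mod 4); write n = 4r+3.
Then (4r+3)^4 + 2(4r+3)^3 - (4r+3)^2 + 10(4r+3) - 12 = 256r^4 + 896r^3 + 1136r^2 + 664r + 144 = 4(64r^4 + 224r^3 + 284r^2 + 166r + 36).

4(64r^4 + 224r^3 + 284r^2 + 166r + 36)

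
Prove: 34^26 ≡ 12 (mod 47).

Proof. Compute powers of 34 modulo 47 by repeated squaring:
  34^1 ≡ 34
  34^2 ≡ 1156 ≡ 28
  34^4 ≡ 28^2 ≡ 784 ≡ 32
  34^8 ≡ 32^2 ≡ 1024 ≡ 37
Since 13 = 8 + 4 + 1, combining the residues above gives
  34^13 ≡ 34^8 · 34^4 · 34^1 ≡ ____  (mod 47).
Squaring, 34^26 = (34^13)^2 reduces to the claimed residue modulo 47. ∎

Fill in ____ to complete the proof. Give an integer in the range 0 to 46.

24

34^8 · 34^4 · 34^1 ≡ 37 · 32 · 34 = 40256.
40256 mod 47 = 24, so 34^13 ≡ 24 (mod 47).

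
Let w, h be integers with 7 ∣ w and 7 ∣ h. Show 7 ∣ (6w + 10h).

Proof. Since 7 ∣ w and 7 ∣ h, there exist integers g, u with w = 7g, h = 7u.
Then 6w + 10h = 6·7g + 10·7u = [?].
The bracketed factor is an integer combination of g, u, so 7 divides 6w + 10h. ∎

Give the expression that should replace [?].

7(6g + 10u)

Each term has a factor of 7: 6·7g + 10·7u = 7·(6g + 10u).
Since 6g + 10u is an integer, 7 ∣ (6w + 10h).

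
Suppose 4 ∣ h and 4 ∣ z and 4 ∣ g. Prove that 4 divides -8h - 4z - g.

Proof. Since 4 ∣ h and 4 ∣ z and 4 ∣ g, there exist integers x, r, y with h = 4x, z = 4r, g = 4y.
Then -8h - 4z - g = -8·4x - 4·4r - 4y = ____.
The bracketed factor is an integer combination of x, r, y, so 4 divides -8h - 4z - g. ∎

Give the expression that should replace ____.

4(-4r - 8x - y)

Each term has a factor of 4: -8·4x - 4·4r - 4y = 4·(-4r - 8x - y).
Since -4r - 8x - y is an integer, 4 ∣ (-8h - 4z - g).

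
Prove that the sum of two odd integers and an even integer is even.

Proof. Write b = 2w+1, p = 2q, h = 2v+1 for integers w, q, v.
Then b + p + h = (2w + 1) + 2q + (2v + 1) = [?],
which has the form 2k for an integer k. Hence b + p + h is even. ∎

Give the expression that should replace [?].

Expanding: (2w + 1) + 2q + (2v + 1) = 2q + 2v + 2w + 2.
Every term is even; pulling out the factor of 2 gives 2(q + v + w + 1).

2(q + v + w + 1)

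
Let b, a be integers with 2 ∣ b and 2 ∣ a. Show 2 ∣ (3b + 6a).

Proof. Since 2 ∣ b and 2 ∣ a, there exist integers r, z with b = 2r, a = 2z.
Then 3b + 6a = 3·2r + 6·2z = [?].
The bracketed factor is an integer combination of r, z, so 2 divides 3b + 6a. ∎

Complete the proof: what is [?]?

2(3r + 6z)

Each term has a factor of 2: 3·2r + 6·2z = 2·(3r + 6z).
Since 3r + 6z is an integer, 2 ∣ (3b + 6a).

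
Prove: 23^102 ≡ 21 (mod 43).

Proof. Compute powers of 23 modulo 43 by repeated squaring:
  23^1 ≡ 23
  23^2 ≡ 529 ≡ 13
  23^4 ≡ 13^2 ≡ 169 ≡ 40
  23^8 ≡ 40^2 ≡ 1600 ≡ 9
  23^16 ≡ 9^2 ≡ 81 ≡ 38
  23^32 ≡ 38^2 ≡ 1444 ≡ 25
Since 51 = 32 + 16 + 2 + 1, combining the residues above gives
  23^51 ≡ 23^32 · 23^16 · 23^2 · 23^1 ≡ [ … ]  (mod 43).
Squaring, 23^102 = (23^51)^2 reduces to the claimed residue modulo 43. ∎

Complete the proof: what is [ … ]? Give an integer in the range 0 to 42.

35

Multiply the listed residues: 25 · 38 · 13 · 23 = 950 → 12350 → 284050.
Reducing modulo 43: 284050 = 6605·43 + 35, so 23^51 ≡ 35.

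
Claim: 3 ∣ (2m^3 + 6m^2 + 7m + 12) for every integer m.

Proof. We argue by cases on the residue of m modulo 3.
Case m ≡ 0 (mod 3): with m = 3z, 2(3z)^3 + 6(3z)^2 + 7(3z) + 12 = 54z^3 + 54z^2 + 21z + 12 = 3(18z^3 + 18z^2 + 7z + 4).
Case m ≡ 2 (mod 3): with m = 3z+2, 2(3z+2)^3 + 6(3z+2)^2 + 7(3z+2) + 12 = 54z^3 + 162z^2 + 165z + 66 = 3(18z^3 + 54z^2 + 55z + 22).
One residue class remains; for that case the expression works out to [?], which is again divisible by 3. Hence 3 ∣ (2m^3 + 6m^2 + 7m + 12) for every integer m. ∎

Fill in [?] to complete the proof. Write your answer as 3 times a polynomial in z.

3(18z^3 + 36z^2 + 25z + 9)

The residues treated are {0, 2}, so the missing case is m ≡ 1 (mod 3); write m = 3z+1.
Then 2(3z+1)^3 + 6(3z+1)^2 + 7(3z+1) + 12 = 54z^3 + 108z^2 + 75z + 27 = 3(18z^3 + 36z^2 + 25z + 9).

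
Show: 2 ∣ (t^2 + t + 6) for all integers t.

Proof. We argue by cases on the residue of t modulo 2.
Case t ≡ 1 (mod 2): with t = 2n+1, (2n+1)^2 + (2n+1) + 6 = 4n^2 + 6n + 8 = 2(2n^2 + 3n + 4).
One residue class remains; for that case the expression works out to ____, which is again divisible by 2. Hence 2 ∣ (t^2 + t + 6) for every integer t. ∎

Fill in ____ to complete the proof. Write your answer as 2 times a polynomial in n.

The residues treated are {1}, so the missing case is t ≡ 0 (mod 2); write t = 2n.
Then (2n)^2 + (2n) + 6 = 4n^2 + 2n + 6 = 2(2n^2 + n + 3).

2(2n^2 + n + 3)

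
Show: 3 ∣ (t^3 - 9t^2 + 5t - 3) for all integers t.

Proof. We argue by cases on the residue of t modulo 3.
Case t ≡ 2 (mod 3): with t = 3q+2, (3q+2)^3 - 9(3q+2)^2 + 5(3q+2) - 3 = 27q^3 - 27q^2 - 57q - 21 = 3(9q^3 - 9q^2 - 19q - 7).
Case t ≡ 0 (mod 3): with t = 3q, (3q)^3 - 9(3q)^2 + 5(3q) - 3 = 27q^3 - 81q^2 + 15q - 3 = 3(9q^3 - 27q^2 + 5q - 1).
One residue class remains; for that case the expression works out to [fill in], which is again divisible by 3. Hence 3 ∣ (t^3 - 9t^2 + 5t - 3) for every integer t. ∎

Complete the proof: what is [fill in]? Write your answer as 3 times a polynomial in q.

Only t ≡ 1 (mod 3) is unaccounted for. Put t = 3q+1:
(3q+1)^3 - 9(3q+1)^2 + 5(3q+1) - 3 expands to 27q^3 - 54q^2 - 30q - 6,
and factoring out 3 leaves 3(9q^3 - 18q^2 - 10q - 2).

3(9q^3 - 18q^2 - 10q - 2)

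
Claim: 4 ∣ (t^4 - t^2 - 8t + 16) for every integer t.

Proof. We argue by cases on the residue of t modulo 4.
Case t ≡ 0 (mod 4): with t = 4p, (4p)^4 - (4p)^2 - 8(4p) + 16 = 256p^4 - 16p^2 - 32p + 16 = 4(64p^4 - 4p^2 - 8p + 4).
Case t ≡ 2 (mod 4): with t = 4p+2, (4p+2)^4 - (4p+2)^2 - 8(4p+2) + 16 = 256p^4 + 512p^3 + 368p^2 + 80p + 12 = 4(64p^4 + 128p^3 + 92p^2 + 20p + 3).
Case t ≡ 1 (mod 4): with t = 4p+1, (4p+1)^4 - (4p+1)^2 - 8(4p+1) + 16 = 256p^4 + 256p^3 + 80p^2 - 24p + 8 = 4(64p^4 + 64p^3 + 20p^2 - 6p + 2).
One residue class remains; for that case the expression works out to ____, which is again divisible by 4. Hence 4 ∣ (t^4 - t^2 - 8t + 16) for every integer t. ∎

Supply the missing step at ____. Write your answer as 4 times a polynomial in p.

Only t ≡ 3 (mod 4) is unaccounted for. Put t = 4p+3:
(4p+3)^4 - (4p+3)^2 - 8(4p+3) + 16 expands to 256p^4 + 768p^3 + 848p^2 + 376p + 64,
and factoring out 4 leaves 4(64p^4 + 192p^3 + 212p^2 + 94p + 16).

4(64p^4 + 192p^3 + 212p^2 + 94p + 16)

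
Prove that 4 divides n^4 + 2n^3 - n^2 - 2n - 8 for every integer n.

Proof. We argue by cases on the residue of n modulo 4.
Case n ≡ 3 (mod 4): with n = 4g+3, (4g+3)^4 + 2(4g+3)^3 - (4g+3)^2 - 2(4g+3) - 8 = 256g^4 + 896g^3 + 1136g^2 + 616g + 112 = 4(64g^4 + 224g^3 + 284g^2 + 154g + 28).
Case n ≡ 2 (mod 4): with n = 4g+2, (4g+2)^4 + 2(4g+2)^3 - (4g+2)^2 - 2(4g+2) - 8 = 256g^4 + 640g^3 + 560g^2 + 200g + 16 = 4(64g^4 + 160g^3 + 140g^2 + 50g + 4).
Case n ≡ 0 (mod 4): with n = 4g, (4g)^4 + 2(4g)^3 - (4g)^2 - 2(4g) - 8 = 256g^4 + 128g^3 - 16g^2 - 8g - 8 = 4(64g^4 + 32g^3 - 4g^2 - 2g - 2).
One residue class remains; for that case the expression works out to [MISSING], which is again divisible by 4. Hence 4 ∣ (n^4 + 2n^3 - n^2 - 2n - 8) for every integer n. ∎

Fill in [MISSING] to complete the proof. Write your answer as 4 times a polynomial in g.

4(64g^4 + 96g^3 + 44g^2 + 6g - 2)

Only n ≡ 1 (mod 4) is unaccounted for. Put n = 4g+1:
(4g+1)^4 + 2(4g+1)^3 - (4g+1)^2 - 2(4g+1) - 8 expands to 256g^4 + 384g^3 + 176g^2 + 24g - 8,
and factoring out 4 leaves 4(64g^4 + 96g^3 + 44g^2 + 6g - 2).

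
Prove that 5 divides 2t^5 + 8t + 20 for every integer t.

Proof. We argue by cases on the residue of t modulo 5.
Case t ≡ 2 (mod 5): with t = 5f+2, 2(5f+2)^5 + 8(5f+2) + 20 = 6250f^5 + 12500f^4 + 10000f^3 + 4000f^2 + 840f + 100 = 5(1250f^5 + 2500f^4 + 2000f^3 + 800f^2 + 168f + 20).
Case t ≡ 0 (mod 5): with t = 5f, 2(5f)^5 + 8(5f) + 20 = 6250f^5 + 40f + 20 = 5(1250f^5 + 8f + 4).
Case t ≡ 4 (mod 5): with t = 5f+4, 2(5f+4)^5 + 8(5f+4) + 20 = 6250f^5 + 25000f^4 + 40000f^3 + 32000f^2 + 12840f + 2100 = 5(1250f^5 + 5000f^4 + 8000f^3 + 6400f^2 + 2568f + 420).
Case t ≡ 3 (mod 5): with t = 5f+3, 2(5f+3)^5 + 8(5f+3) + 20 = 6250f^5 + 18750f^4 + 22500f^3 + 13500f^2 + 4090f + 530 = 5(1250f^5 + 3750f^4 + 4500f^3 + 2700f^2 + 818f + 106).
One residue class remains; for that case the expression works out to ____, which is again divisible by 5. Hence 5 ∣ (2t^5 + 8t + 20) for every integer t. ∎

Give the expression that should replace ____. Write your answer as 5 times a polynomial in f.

5(1250f^5 + 1250f^4 + 500f^3 + 100f^2 + 18f + 6)

Only t ≡ 1 (mod 5) is unaccounted for. Put t = 5f+1:
2(5f+1)^5 + 8(5f+1) + 20 expands to 6250f^5 + 6250f^4 + 2500f^3 + 500f^2 + 90f + 30,
and factoring out 5 leaves 5(1250f^5 + 1250f^4 + 500f^3 + 100f^2 + 18f + 6).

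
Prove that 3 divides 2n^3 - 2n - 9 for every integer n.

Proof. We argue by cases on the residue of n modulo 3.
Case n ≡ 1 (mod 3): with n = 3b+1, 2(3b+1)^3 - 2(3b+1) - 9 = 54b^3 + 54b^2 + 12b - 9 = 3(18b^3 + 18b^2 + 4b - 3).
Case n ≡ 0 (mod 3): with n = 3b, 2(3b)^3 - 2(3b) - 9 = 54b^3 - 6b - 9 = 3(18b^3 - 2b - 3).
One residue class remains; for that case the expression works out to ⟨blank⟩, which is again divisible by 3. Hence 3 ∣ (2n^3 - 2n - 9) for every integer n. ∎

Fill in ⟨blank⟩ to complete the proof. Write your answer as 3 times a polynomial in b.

The residues treated are {1, 0}, so the missing case is n ≡ 2 (mod 3); write n = 3b+2.
Then 2(3b+2)^3 - 2(3b+2) - 9 = 54b^3 + 108b^2 + 66b + 3 = 3(18b^3 + 36b^2 + 22b + 1).

3(18b^3 + 36b^2 + 22b + 1)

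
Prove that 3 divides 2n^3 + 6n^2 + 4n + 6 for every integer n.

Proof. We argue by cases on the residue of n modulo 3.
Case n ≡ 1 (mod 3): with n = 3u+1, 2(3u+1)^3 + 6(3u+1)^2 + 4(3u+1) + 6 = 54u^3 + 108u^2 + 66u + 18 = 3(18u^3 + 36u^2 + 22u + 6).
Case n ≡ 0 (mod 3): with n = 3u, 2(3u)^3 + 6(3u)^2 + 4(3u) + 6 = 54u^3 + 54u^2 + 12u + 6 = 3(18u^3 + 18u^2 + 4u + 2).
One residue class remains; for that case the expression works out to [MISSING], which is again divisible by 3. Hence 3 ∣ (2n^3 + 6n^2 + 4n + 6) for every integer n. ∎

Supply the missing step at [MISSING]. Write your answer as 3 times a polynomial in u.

The residues treated are {1, 0}, so the missing case is n ≡ 2 (mod 3); write n = 3u+2.
Then 2(3u+2)^3 + 6(3u+2)^2 + 4(3u+2) + 6 = 54u^3 + 162u^2 + 156u + 54 = 3(18u^3 + 54u^2 + 52u + 18).

3(18u^3 + 54u^2 + 52u + 18)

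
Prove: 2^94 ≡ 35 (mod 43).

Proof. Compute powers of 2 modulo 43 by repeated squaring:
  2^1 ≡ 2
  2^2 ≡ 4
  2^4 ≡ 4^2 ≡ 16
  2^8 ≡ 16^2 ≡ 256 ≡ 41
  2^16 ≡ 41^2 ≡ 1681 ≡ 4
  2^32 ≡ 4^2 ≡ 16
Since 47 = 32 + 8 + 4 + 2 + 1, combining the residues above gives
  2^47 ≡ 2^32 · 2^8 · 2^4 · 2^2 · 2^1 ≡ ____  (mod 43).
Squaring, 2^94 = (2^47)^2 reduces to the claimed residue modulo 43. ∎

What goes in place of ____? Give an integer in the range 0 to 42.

2^32 · 2^8 · 2^4 · 2^2 · 2^1 ≡ 16 · 41 · 16 · 4 · 2 = 83968.
83968 mod 43 = 32, so 2^47 ≡ 32 (mod 43).

32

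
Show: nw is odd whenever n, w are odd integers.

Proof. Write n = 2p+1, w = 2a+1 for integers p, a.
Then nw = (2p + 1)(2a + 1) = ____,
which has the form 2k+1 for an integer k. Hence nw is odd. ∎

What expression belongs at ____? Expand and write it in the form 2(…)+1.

2(2ap + a + p) + 1

(2p + 1)(2a + 1) = 4ap + 2a + 2p + 1
= 2(2ap + a + p) + 1.
Since 2ap + a + p is an integer, the product is of the form 2k+1 for an integer k.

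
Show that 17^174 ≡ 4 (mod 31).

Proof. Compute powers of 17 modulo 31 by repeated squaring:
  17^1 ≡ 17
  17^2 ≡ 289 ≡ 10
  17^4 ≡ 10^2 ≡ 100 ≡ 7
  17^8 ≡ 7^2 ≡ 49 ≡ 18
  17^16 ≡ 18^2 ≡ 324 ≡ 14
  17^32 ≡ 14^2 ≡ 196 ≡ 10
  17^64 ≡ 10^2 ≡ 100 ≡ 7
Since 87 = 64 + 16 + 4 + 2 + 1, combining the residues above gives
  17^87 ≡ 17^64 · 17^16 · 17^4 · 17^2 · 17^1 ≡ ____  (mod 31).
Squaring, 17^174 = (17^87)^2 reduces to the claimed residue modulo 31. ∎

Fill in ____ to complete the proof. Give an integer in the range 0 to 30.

29

Multiply the listed residues: 7 · 14 · 7 · 10 · 17 = 98 → 686 → 6860 → 116620.
Reducing modulo 31: 116620 = 3761·31 + 29, so 17^87 ≡ 29.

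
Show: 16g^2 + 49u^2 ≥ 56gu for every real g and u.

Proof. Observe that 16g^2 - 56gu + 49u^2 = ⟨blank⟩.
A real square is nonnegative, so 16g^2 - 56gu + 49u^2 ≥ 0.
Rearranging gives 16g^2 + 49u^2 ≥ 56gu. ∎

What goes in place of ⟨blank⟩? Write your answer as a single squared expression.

16g^2 - 56gu + 49u^2 is a perfect-square trinomial: the outer terms are (4g)^2 and (7u)^2, and the cross term is -2·4g·7u.
So 16g^2 - 56gu + 49u^2 = (4g - 7u)^2 ≥ 0.

(4g - 7u)^2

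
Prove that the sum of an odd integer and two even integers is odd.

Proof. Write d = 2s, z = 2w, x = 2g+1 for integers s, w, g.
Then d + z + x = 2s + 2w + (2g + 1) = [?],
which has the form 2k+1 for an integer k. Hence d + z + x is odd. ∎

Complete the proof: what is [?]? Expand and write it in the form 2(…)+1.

2(g + s + w) + 1

Expanding: 2s + 2w + (2g + 1) = 2g + 2s + 2w + 1.
Every term except the constant is even, so this is 2(g + s + w) + 1,
and g + s + w ∈ ℤ gives the required form.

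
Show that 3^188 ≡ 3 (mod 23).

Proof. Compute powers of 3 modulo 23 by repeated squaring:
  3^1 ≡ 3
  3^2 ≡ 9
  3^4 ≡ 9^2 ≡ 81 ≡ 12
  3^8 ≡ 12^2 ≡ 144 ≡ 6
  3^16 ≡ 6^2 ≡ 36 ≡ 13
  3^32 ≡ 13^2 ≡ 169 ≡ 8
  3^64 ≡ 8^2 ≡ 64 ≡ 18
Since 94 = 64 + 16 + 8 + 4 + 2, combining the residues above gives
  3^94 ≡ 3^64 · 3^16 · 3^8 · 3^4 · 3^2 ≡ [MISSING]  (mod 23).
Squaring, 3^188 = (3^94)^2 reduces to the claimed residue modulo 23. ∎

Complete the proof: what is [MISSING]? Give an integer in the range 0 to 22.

Multiply the listed residues: 18 · 13 · 6 · 12 · 9 = 234 → 1404 → 16848 → 151632.
Reducing modulo 23: 151632 = 6592·23 + 16, so 3^94 ≡ 16.

16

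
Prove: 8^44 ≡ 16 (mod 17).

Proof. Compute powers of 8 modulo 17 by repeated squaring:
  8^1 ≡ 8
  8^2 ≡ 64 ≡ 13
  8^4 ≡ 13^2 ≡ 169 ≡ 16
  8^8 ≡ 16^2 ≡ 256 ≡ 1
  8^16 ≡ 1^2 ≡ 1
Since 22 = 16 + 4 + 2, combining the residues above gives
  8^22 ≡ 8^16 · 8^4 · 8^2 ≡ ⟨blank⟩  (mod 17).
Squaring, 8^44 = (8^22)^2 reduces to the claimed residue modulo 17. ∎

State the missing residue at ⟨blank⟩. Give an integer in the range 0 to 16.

Multiply the listed residues: 1 · 16 · 13 = 16 → 208.
Reducing modulo 17: 208 = 12·17 + 4, so 8^22 ≡ 4.

4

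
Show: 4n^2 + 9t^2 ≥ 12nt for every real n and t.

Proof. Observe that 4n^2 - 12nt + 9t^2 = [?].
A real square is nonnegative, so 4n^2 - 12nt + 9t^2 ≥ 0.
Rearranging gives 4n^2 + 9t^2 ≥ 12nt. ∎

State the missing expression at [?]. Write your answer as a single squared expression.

The leading and trailing coefficients are 2^2 and 3^2, and 12 = 2·2·3, so the trinomial is (2n - 3t)^2.
Hence 4n^2 - 12nt + 9t^2 ≥ 0.

(2n - 3t)^2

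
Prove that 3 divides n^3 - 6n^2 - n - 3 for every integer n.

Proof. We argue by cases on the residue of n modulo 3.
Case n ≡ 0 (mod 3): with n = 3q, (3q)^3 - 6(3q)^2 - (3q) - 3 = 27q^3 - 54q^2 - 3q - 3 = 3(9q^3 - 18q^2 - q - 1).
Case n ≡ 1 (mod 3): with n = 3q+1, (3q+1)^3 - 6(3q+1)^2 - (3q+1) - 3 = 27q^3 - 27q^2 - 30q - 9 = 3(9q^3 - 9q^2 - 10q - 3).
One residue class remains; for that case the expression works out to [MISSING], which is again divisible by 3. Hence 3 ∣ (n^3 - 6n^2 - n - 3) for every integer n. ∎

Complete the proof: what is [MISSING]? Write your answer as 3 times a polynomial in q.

3(9q^3 - 13q - 7)

The residues treated are {0, 1}, so the missing case is n ≡ 2 (mod 3); write n = 3q+2.
Then (3q+2)^3 - 6(3q+2)^2 - (3q+2) - 3 = 27q^3 - 39q - 21 = 3(9q^3 - 13q - 7).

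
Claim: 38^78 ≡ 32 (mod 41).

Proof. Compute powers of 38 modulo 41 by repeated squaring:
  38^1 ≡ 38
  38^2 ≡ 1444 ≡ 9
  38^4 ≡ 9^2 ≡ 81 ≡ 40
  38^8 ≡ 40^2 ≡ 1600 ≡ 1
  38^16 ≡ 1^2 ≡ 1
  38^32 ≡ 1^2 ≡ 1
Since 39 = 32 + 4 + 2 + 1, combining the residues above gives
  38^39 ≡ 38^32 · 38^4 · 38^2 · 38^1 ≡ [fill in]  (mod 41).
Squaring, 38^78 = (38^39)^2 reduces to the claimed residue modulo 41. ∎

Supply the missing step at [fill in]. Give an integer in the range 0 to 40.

38^32 · 38^4 · 38^2 · 38^1 ≡ 1 · 40 · 9 · 38 = 13680.
13680 mod 41 = 27, so 38^39 ≡ 27 (mod 41).

27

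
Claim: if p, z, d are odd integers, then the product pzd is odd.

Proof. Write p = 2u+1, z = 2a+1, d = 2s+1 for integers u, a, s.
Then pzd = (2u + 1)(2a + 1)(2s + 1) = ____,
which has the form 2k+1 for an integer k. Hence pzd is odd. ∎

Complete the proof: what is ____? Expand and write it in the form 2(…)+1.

2(4asu + 2as + 2au + a + 2su + s + u) + 1

(2u + 1)(2a + 1)(2s + 1) = 8asu + 4as + 4au + 2a + 4su + 2s + 2u + 1
= 2(4asu + 2as + 2au + a + 2su + s + u) + 1.
Since 4asu + 2as + 2au + a + 2su + s + u is an integer, the product is of the form 2k+1 for an integer k.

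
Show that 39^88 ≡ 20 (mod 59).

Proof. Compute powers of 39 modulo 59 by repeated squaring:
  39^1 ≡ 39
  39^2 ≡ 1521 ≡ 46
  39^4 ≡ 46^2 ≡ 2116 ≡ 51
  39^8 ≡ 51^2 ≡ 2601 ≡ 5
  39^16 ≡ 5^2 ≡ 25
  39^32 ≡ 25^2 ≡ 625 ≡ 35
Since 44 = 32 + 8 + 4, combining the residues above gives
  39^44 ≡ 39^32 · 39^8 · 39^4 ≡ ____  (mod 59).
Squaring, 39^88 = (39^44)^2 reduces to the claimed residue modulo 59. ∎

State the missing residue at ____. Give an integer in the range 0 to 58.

16

Multiply the listed residues: 35 · 5 · 51 = 175 → 8925.
Reducing modulo 59: 8925 = 151·59 + 16, so 39^44 ≡ 16.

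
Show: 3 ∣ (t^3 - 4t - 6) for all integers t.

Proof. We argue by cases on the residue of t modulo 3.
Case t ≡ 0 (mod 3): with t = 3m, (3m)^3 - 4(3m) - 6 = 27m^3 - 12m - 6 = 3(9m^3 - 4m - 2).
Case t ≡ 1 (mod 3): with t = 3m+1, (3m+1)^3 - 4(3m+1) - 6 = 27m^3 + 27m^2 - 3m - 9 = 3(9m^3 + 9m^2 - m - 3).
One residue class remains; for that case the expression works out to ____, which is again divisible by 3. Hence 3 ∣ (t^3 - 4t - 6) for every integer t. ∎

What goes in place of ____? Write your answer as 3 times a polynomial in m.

3(9m^3 + 18m^2 + 8m - 2)

Only t ≡ 2 (mod 3) is unaccounted for. Put t = 3m+2:
(3m+2)^3 - 4(3m+2) - 6 expands to 27m^3 + 54m^2 + 24m - 6,
and factoring out 3 leaves 3(9m^3 + 18m^2 + 8m - 2).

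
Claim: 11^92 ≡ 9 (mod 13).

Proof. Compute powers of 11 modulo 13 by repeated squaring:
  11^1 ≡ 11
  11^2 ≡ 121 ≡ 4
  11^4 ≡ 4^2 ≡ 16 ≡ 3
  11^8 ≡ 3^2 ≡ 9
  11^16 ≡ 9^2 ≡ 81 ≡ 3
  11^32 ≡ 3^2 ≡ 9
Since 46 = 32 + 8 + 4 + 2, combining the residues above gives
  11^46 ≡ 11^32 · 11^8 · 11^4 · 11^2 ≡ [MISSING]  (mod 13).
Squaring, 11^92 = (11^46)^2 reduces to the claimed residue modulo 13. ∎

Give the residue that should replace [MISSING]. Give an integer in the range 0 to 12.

Multiply the listed residues: 9 · 9 · 3 · 4 = 81 → 243 → 972.
Reducing modulo 13: 972 = 74·13 + 10, so 11^46 ≡ 10.

10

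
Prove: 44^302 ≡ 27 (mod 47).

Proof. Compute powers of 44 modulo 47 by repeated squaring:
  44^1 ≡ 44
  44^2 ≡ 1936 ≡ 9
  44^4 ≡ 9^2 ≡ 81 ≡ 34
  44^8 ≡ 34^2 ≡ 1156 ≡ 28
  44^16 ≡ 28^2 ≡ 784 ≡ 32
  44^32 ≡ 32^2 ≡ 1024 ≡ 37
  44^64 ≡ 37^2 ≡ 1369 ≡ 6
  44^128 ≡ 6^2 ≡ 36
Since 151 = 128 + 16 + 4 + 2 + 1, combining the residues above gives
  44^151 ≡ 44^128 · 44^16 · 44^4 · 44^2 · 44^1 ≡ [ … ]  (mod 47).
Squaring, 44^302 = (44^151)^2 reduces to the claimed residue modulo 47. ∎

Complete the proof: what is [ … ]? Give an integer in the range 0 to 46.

11

44^128 · 44^16 · 44^4 · 44^2 · 44^1 ≡ 36 · 32 · 34 · 9 · 44 = 15510528.
15510528 mod 47 = 11, so 44^151 ≡ 11 (mod 47).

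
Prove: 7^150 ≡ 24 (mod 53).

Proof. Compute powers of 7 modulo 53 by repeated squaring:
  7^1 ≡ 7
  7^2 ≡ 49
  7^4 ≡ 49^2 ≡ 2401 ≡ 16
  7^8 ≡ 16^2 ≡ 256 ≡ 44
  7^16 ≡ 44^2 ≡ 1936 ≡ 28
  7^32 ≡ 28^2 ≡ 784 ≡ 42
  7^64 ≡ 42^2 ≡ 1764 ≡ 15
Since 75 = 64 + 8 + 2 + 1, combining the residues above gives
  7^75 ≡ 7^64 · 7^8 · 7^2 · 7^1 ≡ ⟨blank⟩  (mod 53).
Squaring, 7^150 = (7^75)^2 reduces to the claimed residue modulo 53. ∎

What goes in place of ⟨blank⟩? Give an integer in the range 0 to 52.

Multiply the listed residues: 15 · 44 · 49 · 7 = 660 → 32340 → 226380.
Reducing modulo 53: 226380 = 4271·53 + 17, so 7^75 ≡ 17.

17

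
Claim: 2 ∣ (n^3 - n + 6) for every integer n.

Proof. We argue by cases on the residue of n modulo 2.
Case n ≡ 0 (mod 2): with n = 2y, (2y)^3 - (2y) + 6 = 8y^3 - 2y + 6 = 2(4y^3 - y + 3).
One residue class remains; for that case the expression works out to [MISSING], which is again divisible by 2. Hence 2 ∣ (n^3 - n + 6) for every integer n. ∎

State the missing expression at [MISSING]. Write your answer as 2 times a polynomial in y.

The residues treated are {0}, so the missing case is n ≡ 1 (mod 2); write n = 2y+1.
Then (2y+1)^3 - (2y+1) + 6 = 8y^3 + 12y^2 + 4y + 6 = 2(4y^3 + 6y^2 + 2y + 3).

2(4y^3 + 6y^2 + 2y + 3)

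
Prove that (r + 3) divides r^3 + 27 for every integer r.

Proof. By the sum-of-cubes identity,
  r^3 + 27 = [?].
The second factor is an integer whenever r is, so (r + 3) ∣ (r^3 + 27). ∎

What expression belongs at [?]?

(r + 3)(r^2 - 3r + 9)

a^3 + b^3 = (a + b)(a^2 - ab + b^2). With a = r, b = 3:
r^3 + 27 = (r + 3)(r^2 - 3r + 9).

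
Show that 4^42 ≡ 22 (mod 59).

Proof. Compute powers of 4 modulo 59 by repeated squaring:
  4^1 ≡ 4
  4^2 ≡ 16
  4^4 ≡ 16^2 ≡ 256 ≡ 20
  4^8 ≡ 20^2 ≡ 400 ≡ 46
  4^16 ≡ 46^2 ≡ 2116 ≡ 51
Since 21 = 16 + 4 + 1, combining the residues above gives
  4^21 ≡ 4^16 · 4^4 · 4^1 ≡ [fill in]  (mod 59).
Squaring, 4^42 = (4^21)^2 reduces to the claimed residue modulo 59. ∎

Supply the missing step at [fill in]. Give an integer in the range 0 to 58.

4^16 · 4^4 · 4^1 ≡ 51 · 20 · 4 = 4080.
4080 mod 59 = 9, so 4^21 ≡ 9 (mod 59).

9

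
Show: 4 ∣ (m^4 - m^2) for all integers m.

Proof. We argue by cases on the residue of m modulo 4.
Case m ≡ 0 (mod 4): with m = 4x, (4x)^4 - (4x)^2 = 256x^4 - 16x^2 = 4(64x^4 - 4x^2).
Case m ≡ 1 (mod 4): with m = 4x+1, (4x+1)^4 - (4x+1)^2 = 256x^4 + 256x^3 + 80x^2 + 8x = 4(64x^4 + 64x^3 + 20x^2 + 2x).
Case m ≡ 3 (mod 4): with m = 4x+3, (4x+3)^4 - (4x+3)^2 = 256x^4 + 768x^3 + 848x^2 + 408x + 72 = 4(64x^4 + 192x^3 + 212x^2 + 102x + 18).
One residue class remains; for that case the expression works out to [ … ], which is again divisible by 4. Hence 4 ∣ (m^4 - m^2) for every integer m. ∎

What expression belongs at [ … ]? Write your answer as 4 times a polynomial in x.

4(64x^4 + 128x^3 + 92x^2 + 28x + 3)

Only m ≡ 2 (mod 4) is unaccounted for. Put m = 4x+2:
(4x+2)^4 - (4x+2)^2 expands to 256x^4 + 512x^3 + 368x^2 + 112x + 12,
and factoring out 4 leaves 4(64x^4 + 128x^3 + 92x^2 + 28x + 3).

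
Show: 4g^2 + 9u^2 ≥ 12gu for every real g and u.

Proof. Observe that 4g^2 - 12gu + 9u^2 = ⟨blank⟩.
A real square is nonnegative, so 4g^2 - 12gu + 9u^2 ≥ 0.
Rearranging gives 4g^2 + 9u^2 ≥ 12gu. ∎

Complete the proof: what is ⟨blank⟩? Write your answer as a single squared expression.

4g^2 - 12gu + 9u^2 is a perfect-square trinomial: the outer terms are (2g)^2 and (3u)^2, and the cross term is -2·2g·3u.
So 4g^2 - 12gu + 9u^2 = (2g - 3u)^2 ≥ 0.

(2g - 3u)^2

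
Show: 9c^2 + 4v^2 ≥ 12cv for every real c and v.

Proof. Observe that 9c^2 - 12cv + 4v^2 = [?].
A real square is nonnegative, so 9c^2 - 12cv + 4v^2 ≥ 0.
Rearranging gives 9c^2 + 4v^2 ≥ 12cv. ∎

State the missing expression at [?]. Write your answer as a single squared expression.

(3c - 2v)^2

The leading and trailing coefficients are 3^2 and 2^2, and 12 = 2·3·2, so the trinomial is (3c - 2v)^2.
Hence 9c^2 - 12cv + 4v^2 ≥ 0.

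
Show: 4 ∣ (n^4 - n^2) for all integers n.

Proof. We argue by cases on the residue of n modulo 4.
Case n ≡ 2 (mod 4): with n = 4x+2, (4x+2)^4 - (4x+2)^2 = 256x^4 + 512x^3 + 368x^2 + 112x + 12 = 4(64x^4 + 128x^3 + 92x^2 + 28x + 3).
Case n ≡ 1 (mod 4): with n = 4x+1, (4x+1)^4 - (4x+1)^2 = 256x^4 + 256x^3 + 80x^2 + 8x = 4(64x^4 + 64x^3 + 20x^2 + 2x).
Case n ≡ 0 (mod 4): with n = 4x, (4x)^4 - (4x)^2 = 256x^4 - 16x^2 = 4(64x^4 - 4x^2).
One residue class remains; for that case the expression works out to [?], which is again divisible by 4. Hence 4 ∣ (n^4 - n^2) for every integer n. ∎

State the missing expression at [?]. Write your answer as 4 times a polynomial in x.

4(64x^4 + 192x^3 + 212x^2 + 102x + 18)

Only n ≡ 3 (mod 4) is unaccounted for. Put n = 4x+3:
(4x+3)^4 - (4x+3)^2 expands to 256x^4 + 768x^3 + 848x^2 + 408x + 72,
and factoring out 4 leaves 4(64x^4 + 192x^3 + 212x^2 + 102x + 18).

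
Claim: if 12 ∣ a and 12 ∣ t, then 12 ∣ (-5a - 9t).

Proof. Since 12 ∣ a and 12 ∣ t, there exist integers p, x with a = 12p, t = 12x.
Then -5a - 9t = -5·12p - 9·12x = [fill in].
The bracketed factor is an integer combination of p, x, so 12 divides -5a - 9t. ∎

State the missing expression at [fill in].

Pull the common 12 out of every term: -5·12p - 9·12x = 12(-5p - 9x).
-5p - 9x is an integer, which exhibits the divisibility.

12(-5p - 9x)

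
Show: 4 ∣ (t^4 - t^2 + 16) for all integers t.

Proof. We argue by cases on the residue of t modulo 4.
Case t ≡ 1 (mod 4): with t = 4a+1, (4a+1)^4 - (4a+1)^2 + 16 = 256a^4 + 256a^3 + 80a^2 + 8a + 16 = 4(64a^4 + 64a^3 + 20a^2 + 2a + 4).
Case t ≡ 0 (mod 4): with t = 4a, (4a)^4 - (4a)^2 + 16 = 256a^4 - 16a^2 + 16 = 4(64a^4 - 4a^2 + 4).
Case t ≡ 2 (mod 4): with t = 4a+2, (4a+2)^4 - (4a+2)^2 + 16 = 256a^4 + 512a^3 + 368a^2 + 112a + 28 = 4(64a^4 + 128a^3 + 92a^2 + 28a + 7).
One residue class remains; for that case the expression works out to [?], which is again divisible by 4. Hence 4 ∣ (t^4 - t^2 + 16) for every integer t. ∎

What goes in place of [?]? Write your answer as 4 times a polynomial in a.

4(64a^4 + 192a^3 + 212a^2 + 102a + 22)

The residues treated are {1, 0, 2}, so the missing case is t ≡ 3 (mod 4); write t = 4a+3.
Then (4a+3)^4 - (4a+3)^2 + 16 = 256a^4 + 768a^3 + 848a^2 + 408a + 88 = 4(64a^4 + 192a^3 + 212a^2 + 102a + 22).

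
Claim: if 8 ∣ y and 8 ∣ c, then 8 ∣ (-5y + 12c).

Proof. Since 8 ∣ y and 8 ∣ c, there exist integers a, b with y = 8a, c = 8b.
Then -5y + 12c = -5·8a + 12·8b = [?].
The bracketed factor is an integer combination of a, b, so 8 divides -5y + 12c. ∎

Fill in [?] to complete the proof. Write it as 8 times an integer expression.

Pull the common 8 out of every term: -5·8a + 12·8b = 8(-5a + 12b).
-5a + 12b is an integer, which exhibits the divisibility.

8(-5a + 12b)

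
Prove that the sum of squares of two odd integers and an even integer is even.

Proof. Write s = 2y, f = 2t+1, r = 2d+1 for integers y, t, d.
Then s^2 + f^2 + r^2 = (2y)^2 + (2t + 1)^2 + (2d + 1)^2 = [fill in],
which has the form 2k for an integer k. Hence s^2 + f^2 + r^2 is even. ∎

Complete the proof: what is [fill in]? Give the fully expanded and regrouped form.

Expanding: (2y)^2 + (2t + 1)^2 + (2d + 1)^2 = 4d^2 + 4d + 4t^2 + 4t + 4y^2 + 2.
Every term is even; pulling out the factor of 2 gives 2(2d^2 + 2d + 2t^2 + 2t + 2y^2 + 1).

2(2d^2 + 2d + 2t^2 + 2t + 2y^2 + 1)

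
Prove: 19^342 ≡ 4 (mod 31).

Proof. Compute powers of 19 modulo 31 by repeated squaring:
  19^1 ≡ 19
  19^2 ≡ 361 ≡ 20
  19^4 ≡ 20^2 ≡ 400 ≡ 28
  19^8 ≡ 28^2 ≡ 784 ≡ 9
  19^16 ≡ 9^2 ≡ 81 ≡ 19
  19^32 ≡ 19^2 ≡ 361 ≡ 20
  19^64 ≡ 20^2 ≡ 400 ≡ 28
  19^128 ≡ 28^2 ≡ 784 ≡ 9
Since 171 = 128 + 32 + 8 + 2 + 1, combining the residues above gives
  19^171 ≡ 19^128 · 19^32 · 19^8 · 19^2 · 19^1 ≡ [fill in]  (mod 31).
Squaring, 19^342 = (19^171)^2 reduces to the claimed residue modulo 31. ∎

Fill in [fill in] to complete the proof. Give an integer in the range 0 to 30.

19^128 · 19^32 · 19^8 · 19^2 · 19^1 ≡ 9 · 20 · 9 · 20 · 19 = 615600.
615600 mod 31 = 2, so 19^171 ≡ 2 (mod 31).

2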